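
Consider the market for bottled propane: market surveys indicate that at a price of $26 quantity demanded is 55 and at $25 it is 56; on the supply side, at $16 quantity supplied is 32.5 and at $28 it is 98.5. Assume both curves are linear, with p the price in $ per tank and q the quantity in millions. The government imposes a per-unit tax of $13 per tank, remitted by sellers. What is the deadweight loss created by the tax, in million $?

Demand slope: (56 − 55)/(25 − 26) = -1, so qd = 81 − p.
Supply slope: (98.5 − 32.5)/(28 − 16) = 5.5, so qs = 5.5p − 55.5.
Before the tax: set 81 − p = 5.5p − 55.5 → p* = $21, q* = 60.
With the tax collected from sellers, supply shifts: qs = 5.5(p − 13) − 55.5.
New equilibrium: buyers pay $32, sellers receive $19, q = 49. (Wedge: pb − ps = 13.)
Quantity falls by |ΔQ| = |60 − 49| = 11.
DWL = ½ · t · |ΔQ| = ½ · 13 · 11 = $71.5.

Deadweight loss = $71.5 million.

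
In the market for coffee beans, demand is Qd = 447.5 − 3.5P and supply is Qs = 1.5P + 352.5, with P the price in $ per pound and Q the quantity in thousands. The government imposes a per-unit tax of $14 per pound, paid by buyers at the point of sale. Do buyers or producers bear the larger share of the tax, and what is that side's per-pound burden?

Before the tax: set 447.5 − 3.5P = 1.5P + 352.5 → P* = $19, Q* = 381.
With the tax collected from buyers, demand (in seller-price terms) shifts: Qd = 447.5 − 3.5(P + 14).
New equilibrium: buyers pay $23.2, producers receive $9.2, Q = 366.3. (Wedge: Pb − Ps = 14.)
Per-pound burden: buyers $4.2, producers $9.8.
Producers take the larger share because supply is less price-elastic here (demand slope 3.5 vs supply slope 1.5).
The less price-elastic side of the market bears the larger share of a per-unit tax.

Producers bear the larger share: $9.8 per pound.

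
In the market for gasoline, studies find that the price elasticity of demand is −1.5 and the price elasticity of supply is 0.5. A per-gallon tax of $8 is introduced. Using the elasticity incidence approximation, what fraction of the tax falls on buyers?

Incidence ratio: buyers' share ≈ εs / (εs + |εd|) = 0.5 / (0.5 + 1.5) = 0.25.
Supply is the less elastic side, so buyers bear the smaller share.

Buyers' share ≈ 0.25.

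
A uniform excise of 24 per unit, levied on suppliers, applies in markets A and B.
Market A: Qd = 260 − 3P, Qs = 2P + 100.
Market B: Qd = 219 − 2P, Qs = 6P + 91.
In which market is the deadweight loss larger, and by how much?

Market A: pre-tax P* = 32, Q* = 164; post-tax Q = 135.2; deadweight loss = 345.6.
Market B: pre-tax P* = 16, Q* = 187; post-tax Q = 151; deadweight loss = 432.
Difference: 345.6 vs 432 → market B is larger by 86.4.

Market B, by 86.4.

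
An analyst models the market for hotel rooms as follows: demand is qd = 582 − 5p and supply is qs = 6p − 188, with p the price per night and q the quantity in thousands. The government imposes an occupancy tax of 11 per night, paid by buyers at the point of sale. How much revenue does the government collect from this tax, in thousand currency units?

Tax revenue = 2222 thousand.

Before the tax: set 582 − 5p = 6p − 188 → p* = 70, q* = 232.
With the tax collected from buyers, demand (in seller-price terms) shifts: qd = 582 − 5(p + 11).
Solving gives q = 202 with buyers paying 76 and suppliers receiving 65 (the 11 wedge).
Revenue = t · Q = 11 · 202 = 2222.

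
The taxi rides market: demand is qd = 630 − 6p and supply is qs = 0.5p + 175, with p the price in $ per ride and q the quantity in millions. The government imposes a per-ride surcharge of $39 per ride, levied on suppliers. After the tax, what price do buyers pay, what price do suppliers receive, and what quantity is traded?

Buyers pay $73; suppliers receive $34; quantity = 192.

Without the tax, 630 − 6p = 0.5p + 175 gives 6.5p = 455, so p* = $70 and q* = 210.
With the tax collected from suppliers, supply shifts: qs = 0.5(p − 39) + 175.
Solving gives q = 192 with buyers paying $73 and suppliers receiving $34 (the $39 wedge).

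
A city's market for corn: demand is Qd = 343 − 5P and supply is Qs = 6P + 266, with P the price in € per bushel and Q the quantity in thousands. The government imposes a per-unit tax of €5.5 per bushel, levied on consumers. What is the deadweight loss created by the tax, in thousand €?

Deadweight loss = €41.25 thousand.

Before the tax: set 343 − 5P = 6P + 266 → P* = €7, Q* = 308.
With the tax collected from consumers, demand (in seller-price terms) shifts: Qd = 343 − 5(P + 5.5).
New equilibrium: consumers pay €10, suppliers receive €4.5, Q = 293. (Wedge: Pb − Ps = 5.5.)
Quantity falls by |ΔQ| = |308 − 293| = 15.
DWL = ½ · t · |ΔQ| = ½ · 5.5 · 15 = €41.25.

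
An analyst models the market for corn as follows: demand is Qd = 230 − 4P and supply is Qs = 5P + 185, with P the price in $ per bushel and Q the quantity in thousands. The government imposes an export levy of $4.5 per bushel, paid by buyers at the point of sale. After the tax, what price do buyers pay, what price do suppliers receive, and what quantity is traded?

Without the tax, 230 − 4P = 5P + 185 gives 9P = 45, so P* = $5 and Q* = 210.
With the tax collected from buyers, demand (in seller-price terms) shifts: Qd = 230 − 4(P + 4.5).
Solving gives Q = 200 with buyers paying $7.5 and suppliers receiving $3 (the $4.5 wedge).

Buyers pay $7.5; suppliers receive $3; quantity = 200.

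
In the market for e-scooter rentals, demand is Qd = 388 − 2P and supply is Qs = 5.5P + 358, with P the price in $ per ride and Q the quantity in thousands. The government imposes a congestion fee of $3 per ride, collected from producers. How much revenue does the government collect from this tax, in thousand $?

Tax revenue = $1126.8 thousand.

Before the tax: set 388 − 2P = 5.5P + 358 → P* = $4, Q* = 380.
With the tax collected from producers, supply shifts: Qs = 5.5(P − 3) + 358.
Solving gives Q = 375.6 with buyers paying $6.2 and producers receiving $3.2 (the $3 wedge).
Revenue = t · Q = 3 · 375.6 = $1126.8.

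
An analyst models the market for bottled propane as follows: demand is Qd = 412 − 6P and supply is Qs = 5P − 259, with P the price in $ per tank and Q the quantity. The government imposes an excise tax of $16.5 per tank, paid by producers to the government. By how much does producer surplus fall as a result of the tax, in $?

Without the tax, 412 − 6P = 5P − 259 gives 11P = 671, so P* = $61 and Q* = 46.
With the tax collected from producers, supply shifts: Qs = 5(P − 16.5) − 259.
Solving gives Q = 1 with buyers paying $68.5 and producers receiving $52 (the $16.5 wedge).
ΔPS is the trapezoid between Q = 1 and Q = 46 of height $9: ½ · (46 + 1) · 9 = $211.5.

Producer surplus falls by $211.5.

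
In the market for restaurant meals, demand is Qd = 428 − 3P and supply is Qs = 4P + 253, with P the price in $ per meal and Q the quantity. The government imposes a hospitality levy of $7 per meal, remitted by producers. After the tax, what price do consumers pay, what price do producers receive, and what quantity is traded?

Before the tax: set 428 − 3P = 4P + 253 → P* = $25, Q* = 353.
With the tax collected from producers, supply shifts: Qs = 4(P − 7) + 253.
New equilibrium: consumers pay $29, producers receive $22, Q = 341. (Wedge: Pb − Ps = 7.)

Consumers pay $29; producers receive $22; quantity = 341.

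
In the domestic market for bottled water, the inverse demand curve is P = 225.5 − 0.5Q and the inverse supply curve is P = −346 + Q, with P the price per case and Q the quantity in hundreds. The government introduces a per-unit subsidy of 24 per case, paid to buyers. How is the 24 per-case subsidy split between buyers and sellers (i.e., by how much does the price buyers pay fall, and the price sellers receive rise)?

Inverting to Q(P) form: Qd = 451 − 2P; Qs = P + 346.
Without the subsidy, 451 − 2P = P + 346 gives 3P = 105, so P* = 35 and Q* = 381.
With a per-unit subsidy paid to buyers, each effectively pays P − 24, so demand becomes Qd = 451 − 2(P − 24).
New equilibrium: buyers pay 27, sellers receive 51, Q = 397. (Wedge: Pb − Ps = −24.)
Gain to buyers: 8; to sellers: 16. (They sum to 24.)

Buyers gain 8 per case; sellers gain 16 per case.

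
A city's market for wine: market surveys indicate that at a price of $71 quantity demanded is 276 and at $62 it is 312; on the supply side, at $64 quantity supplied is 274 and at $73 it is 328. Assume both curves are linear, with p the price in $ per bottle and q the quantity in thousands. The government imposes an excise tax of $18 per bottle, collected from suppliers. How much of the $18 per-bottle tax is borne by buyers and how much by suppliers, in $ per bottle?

Buyers bear $10.8 per bottle; suppliers bear $7.2 per bottle.

Demand slope: (312 − 276)/(62 − 71) = -4, so qd = 560 − 4p.
Supply slope: (328 − 274)/(73 − 64) = 6, so qs = 6p − 110.
Before the tax: set 560 − 4p = 6p − 110 → p* = $67, q* = 292.
With the tax collected from suppliers, supply shifts: qs = 6(p − 18) − 110.
Solving gives q = 248.8 with buyers paying $77.8 and suppliers receiving $59.8 (the $18 wedge).
Burden on buyers: $10.8; on suppliers: $7.2. (They sum to $18.)
The less price-elastic side of the market bears the larger share of a per-unit tax.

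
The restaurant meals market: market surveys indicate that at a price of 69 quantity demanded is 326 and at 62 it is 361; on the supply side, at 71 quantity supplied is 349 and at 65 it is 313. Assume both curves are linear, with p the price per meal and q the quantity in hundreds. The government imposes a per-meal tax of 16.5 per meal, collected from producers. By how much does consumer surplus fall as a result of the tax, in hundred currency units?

Consumer surplus falls by 2776.5 hundred.

Demand slope: (361 − 326)/(62 − 69) = -5, so qd = 671 − 5p.
Supply slope: (313 − 349)/(65 − 71) = 6, so qs = 6p − 77.
Before the tax: set 671 − 5p = 6p − 77 → p* = 68, q* = 331.
With the tax collected from producers, supply shifts: qs = 6(p − 16.5) − 77.
New equilibrium: buyers pay 77, producers receive 60.5, q = 286. (Wedge: pb − ps = 16.5.)
ΔCS is the trapezoid between Q = 286 and Q = 331 of height 9: ½ · (331 + 286) · 9 = 2776.5.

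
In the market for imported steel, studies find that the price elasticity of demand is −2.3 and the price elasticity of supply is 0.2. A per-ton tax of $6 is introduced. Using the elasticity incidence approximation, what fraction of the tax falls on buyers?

Incidence ratio: buyers' share ≈ εs / (εs + |εd|) = 0.2 / (0.2 + 2.3) = 0.08.
Supply is the less elastic side, so buyers bear the smaller share.

Buyers' share ≈ 0.08.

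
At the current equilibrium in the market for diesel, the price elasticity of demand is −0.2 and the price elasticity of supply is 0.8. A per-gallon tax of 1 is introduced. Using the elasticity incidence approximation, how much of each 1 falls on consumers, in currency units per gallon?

Incidence ratio: consumers' share ≈ εs / (εs + |εd|) = 0.8 / (0.8 + 0.2) = 0.8.
So consumers bear ≈ 0.8 × 1 = 0.8; producers bear 0.2.

Consumers bear ≈ 0.8 per gallon.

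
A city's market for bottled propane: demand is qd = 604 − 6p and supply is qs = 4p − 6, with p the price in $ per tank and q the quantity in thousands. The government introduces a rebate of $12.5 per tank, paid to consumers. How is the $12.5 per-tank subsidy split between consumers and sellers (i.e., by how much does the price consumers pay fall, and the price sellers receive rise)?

Without the subsidy, 604 − 6p = 4p − 6 gives 10p = 610, so p* = $61 and q* = 238.
With a per-unit subsidy paid to consumers, each effectively pays p − 12.5, so demand becomes qd = 604 − 6(p − 12.5).
New equilibrium: consumers pay $56, sellers receive $68.5, q = 268. (Wedge: pb − ps = −12.5.)
Gain to consumers: $5; to sellers: $7.5. (They sum to $12.5.)

Consumers gain $5 per tank; sellers gain $7.5 per tank.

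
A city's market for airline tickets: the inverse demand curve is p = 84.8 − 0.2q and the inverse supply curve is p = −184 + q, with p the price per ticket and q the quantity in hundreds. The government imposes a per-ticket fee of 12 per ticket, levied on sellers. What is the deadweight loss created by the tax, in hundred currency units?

Rewrite in direct form: qd = 424 − 5p and qs = p + 184.
Before the tax: set 424 − 5p = p + 184 → p* = 40, q* = 224.
With the tax collected from sellers, supply shifts: qs = (p − 12) + 184.
New equilibrium: buyers pay 42, sellers receive 30, q = 214. (Wedge: pb − ps = 12.)
Quantity falls by |ΔQ| = |224 − 214| = 10.
DWL = ½ · t · |ΔQ| = ½ · 12 · 10 = 60.

Deadweight loss = 60 hundred.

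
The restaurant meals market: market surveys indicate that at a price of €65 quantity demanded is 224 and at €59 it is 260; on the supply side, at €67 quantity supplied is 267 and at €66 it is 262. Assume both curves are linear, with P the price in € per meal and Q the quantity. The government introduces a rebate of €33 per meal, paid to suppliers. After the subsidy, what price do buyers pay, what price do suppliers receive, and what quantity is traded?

Buyers pay €47; suppliers receive €80; quantity = 332.

Demand slope: (260 − 224)/(59 − 65) = -6, so Qd = 614 − 6P.
Supply slope: (262 − 267)/(66 − 67) = 5, so Qs = 5P − 68.
Without the subsidy, 614 − 6P = 5P − 68 gives 11P = 682, so P* = €62 and Q* = 242.
With a per-unit subsidy paid to suppliers, each receives P + 33 per unit sold, so supply becomes Qs = 5(P + 33) − 68.
Solving gives Q = 332 with buyers paying €47 and suppliers receiving €80 (the €33 wedge).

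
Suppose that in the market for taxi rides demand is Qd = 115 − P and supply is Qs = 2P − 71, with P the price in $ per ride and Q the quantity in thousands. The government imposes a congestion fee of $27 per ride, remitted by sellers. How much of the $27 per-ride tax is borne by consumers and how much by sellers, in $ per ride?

Before the tax: set 115 − P = 2P − 71 → P* = $62, Q* = 53.
With the tax collected from sellers, supply shifts: Qs = 2(P − 27) − 71.
Solving gives Q = 35 with consumers paying $80 and sellers receiving $53 (the $27 wedge).
Burden on consumers: $18; on sellers: $9. (They sum to $27.)
The less price-elastic side of the market bears the larger share of a per-unit tax.

Consumers bear $18 per ride; sellers bear $9 per ride.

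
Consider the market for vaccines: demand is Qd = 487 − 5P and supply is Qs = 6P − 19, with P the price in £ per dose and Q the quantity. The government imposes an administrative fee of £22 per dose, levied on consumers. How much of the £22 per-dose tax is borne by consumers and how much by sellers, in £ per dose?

Consumers bear £12 per dose; sellers bear £10 per dose.

Without the tax, 487 − 5P = 6P − 19 gives 11P = 506, so P* = £46 and Q* = 257.
With the tax collected from consumers, demand (in seller-price terms) shifts: Qd = 487 − 5(P + 22).
Solving gives Q = 197 with consumers paying £58 and sellers receiving £36 (the £22 wedge).
Burden on consumers: £12; on sellers: £10. (They sum to £22.)
The less price-elastic side of the market bears the larger share of a per-unit tax.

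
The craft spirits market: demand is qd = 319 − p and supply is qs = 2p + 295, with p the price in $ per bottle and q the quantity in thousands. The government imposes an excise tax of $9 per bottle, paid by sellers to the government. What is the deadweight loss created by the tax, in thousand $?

Without the tax, 319 − p = 2p + 295 gives 3p = 24, so p* = $8 and q* = 311.
With the tax collected from sellers, supply shifts: qs = 2(p − 9) + 295.
New equilibrium: buyers pay $14, sellers receive $5, q = 305. (Wedge: pb − ps = 9.)
Quantity falls by |ΔQ| = |311 − 305| = 6.
DWL = ½ · t · |ΔQ| = ½ · 9 · 6 = $27.

Deadweight loss = $27 thousand.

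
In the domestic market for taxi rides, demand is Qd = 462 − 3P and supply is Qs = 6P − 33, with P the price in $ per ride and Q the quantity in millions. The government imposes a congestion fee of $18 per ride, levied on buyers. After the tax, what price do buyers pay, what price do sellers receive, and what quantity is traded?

Without the tax, 462 − 3P = 6P − 33 gives 9P = 495, so P* = $55 and Q* = 297.
With the tax collected from buyers, demand (in seller-price terms) shifts: Qd = 462 − 3(P + 18).
Solving gives Q = 261 with buyers paying $67 and sellers receiving $49 (the $18 wedge).
The less price-elastic side of the market bears the larger share of a per-unit tax.

Buyers pay $67; sellers receive $49; quantity = 261.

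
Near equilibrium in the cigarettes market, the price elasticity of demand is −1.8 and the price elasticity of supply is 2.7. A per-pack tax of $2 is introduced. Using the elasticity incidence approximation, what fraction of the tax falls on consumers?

Consumers' share ≈ 0.6.

Incidence ratio: consumers' share ≈ εs / (εs + |εd|) = 2.7 / (2.7 + 1.8) = 0.6.
Supply is the more elastic side, so consumers bear the larger share.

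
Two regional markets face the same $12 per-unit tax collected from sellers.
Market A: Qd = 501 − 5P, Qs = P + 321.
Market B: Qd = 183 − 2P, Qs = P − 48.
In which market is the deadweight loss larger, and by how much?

Market A, by $12.

Market A: pre-tax P* = $30, Q* = 351; post-tax Q = 341; deadweight loss = $60.
Market B: pre-tax P* = $77, Q* = 29; post-tax Q = 21; deadweight loss = $48.
Difference: $60 vs $48 → market A is larger by $12.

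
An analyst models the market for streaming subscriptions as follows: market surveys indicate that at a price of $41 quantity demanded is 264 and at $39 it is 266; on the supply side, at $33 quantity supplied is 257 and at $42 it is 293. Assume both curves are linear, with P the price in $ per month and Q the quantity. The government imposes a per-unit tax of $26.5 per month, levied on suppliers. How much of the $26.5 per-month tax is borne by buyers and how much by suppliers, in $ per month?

Buyers bear $21.2 per month; suppliers bear $5.3 per month.

Demand slope: (266 − 264)/(39 − 41) = -1, so Qd = 305 − P.
Supply slope: (293 − 257)/(42 − 33) = 4, so Qs = 4P + 125.
Before the tax: set 305 − P = 4P + 125 → P* = $36, Q* = 269.
With the tax collected from suppliers, supply shifts: Qs = 4(P − 26.5) + 125.
Solving gives Q = 247.8 with buyers paying $57.2 and suppliers receiving $30.7 (the $26.5 wedge).
Burden on buyers: $21.2; on suppliers: $5.3. (They sum to $26.5.)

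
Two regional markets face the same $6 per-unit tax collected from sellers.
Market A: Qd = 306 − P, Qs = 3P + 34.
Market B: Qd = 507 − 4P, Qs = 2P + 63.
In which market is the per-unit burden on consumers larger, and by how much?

Market A, by $2.5.

Market A: pre-tax P* = $68, Q* = 238; post-tax Q = 233.5; per-unit burden on consumers = $4.5.
Market B: pre-tax P* = $74, Q* = 211; post-tax Q = 203; per-unit burden on consumers = $2.
Difference: $4.5 vs $2 → market A is larger by $2.5.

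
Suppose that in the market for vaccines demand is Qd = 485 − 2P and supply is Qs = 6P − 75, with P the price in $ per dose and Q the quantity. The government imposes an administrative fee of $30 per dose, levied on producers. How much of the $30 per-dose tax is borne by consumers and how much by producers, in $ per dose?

Before the tax: set 485 − 2P = 6P − 75 → P* = $70, Q* = 345.
With the tax collected from producers, supply shifts: Qs = 6(P − 30) − 75.
New equilibrium: consumers pay $92.5, producers receive $62.5, Q = 300. (Wedge: Pb − Ps = 30.)
Burden on consumers: $22.5; on producers: $7.5. (They sum to $30.)

Consumers bear $22.5 per dose; producers bear $7.5 per dose.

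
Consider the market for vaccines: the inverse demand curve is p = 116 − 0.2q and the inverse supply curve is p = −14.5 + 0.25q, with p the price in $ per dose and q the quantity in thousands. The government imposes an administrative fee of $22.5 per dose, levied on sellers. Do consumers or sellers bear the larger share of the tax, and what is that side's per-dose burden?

Sellers bear the larger share: $12.5 per dose.

Inverting to q(p) form: qd = 580 − 5p; qs = 4p + 58.
Without the tax, 580 − 5p = 4p + 58 gives 9p = 522, so p* = $58 and q* = 290.
With the tax collected from sellers, supply shifts: qs = 4(p − 22.5) + 58.
Solving gives q = 240 with consumers paying $68 and sellers receiving $45.5 (the $22.5 wedge).
Per-dose burden: consumers $10, sellers $12.5.
Sellers take the larger share because supply is less price-elastic here (demand slope 5 vs supply slope 4).
The less price-elastic side of the market bears the larger share of a per-unit tax.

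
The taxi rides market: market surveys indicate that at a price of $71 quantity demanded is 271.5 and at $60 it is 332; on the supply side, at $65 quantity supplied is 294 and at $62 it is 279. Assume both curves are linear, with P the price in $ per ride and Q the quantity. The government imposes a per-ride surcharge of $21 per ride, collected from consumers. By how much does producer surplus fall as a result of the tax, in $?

Producer surplus falls by $2986.5.

Demand slope: (332 − 271.5)/(60 − 71) = -5.5, so Qd = 662 − 5.5P.
Supply slope: (279 − 294)/(62 − 65) = 5, so Qs = 5P − 31.
Before the tax: set 662 − 5.5P = 5P − 31 → P* = $66, Q* = 299.
With the tax collected from consumers, demand (in seller-price terms) shifts: Qd = 662 − 5.5(P + 21).
New equilibrium: consumers pay $76, producers receive $55, Q = 244. (Wedge: Pb − Ps = 21.)
ΔPS is the trapezoid between Q = 244 and Q = 299 of height $11: ½ · (299 + 244) · 11 = $2986.5.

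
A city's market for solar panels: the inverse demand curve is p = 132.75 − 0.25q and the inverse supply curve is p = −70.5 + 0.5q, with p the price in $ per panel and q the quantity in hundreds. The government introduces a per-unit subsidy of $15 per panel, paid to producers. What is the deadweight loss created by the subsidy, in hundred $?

Deadweight loss = $150 hundred.

Inverting to q(p) form: qd = 531 − 4p; qs = 2p + 141.
Before the subsidy: set 531 − 4p = 2p + 141 → p* = $65, q* = 271.
With a per-unit subsidy paid to producers, each receives p + 15 per unit sold, so supply becomes qs = 2(p + 15) + 141.
Solving gives q = 291 with consumers paying $60 and producers receiving $75 (the $15 wedge).
Quantity rises by |ΔQ| = |271 − 291| = 20.
DWL = ½ · t · |ΔQ| = ½ · 15 · 20 = $150.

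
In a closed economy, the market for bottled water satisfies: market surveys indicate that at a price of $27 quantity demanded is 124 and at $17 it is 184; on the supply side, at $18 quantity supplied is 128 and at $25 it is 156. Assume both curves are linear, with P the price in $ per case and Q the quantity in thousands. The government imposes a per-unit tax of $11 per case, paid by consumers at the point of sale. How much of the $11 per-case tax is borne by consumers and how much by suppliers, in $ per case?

Demand slope: (184 − 124)/(17 − 27) = -6, so Qd = 286 − 6P.
Supply slope: (156 − 128)/(25 − 18) = 4, so Qs = 4P + 56.
Before the tax: set 286 − 6P = 4P + 56 → P* = $23, Q* = 148.
With the tax collected from consumers, demand (in seller-price terms) shifts: Qd = 286 − 6(P + 11).
Solving gives Q = 121.6 with consumers paying $27.4 and suppliers receiving $16.4 (the $11 wedge).
Burden on consumers: $4.4; on suppliers: $6.6. (They sum to $11.)

Consumers bear $4.4 per case; suppliers bear $6.6 per case.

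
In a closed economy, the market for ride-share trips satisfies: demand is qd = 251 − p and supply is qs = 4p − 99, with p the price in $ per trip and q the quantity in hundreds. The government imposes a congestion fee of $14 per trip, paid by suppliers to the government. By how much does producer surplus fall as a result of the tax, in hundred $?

Producer surplus falls by $491.12 hundred.

Before the tax: set 251 − p = 4p − 99 → p* = $70, q* = 181.
With the tax collected from suppliers, supply shifts: qs = 4(p − 14) − 99.
New equilibrium: consumers pay $81.2, suppliers receive $67.2, q = 169.8. (Wedge: pb − ps = 14.)
ΔPS is the trapezoid between Q = 169.8 and Q = 181 of height $2.8: ½ · (181 + 169.8) · 2.8 = $491.12.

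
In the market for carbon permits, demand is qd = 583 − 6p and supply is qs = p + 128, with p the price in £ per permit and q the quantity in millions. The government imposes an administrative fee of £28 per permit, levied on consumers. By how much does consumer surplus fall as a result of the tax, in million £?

Consumer surplus falls by £724 million.

Before the tax: set 583 − 6p = p + 128 → p* = £65, q* = 193.
With the tax collected from consumers, demand (in seller-price terms) shifts: qd = 583 − 6(p + 28).
Solving gives q = 169 with consumers paying £69 and producers receiving £41 (the £28 wedge).
ΔCS is the trapezoid between Q = 169 and Q = 193 of height £4: ½ · (193 + 169) · 4 = £724.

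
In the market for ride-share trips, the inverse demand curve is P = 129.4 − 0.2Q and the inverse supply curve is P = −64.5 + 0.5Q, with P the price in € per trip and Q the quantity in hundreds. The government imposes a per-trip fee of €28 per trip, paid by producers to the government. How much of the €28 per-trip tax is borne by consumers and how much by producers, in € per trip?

Consumers bear €8 per trip; producers bear €20 per trip.

Inverting to Q(P) form: Qd = 647 − 5P; Qs = 2P + 129.
Without the tax, 647 − 5P = 2P + 129 gives 7P = 518, so P* = €74 and Q* = 277.
With the tax collected from producers, supply shifts: Qs = 2(P − 28) + 129.
New equilibrium: consumers pay €82, producers receive €54, Q = 237. (Wedge: Pb − Ps = 28.)
Burden on consumers: €8; on producers: €20. (They sum to €28.)
The less price-elastic side of the market bears the larger share of a per-unit tax.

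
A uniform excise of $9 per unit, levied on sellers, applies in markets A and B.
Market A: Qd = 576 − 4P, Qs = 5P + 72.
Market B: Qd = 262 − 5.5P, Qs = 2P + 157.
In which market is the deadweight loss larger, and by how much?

Market A, by $30.6.

Market A: pre-tax P* = $56, Q* = 352; post-tax Q = 332; deadweight loss = $90.
Market B: pre-tax P* = $14, Q* = 185; post-tax Q = 171.8; deadweight loss = $59.4.
Difference: $90 vs $59.4 → market A is larger by $30.6.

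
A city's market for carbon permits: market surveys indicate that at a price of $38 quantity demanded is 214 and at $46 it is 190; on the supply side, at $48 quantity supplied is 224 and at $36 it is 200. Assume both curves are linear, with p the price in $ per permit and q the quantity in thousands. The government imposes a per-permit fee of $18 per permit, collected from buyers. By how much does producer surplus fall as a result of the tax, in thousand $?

Producer surplus falls by $2129.76 thousand.

Demand slope: (190 − 214)/(46 − 38) = -3, so qd = 328 − 3p.
Supply slope: (200 − 224)/(36 − 48) = 2, so qs = 2p + 128.
Without the tax, 328 − 3p = 2p + 128 gives 5p = 200, so p* = $40 and q* = 208.
With the tax collected from buyers, demand (in seller-price terms) shifts: qd = 328 − 3(p + 18).
Solving gives q = 186.4 with buyers paying $47.2 and sellers receiving $29.2 (the $18 wedge).
ΔPS is the trapezoid between Q = 186.4 and Q = 208 of height $10.8: ½ · (208 + 186.4) · 10.8 = $2129.76.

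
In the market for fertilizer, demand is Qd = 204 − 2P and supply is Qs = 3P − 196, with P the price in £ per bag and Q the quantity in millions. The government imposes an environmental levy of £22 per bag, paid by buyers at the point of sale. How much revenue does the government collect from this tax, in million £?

Without the tax, 204 − 2P = 3P − 196 gives 5P = 400, so P* = £80 and Q* = 44.
With the tax collected from buyers, demand (in seller-price terms) shifts: Qd = 204 − 2(P + 22).
New equilibrium: buyers pay £93.2, suppliers receive £71.2, Q = 17.6. (Wedge: Pb − Ps = 22.)
Revenue = t · Q = 22 · 17.6 = £387.2.

Tax revenue = £387.2 million.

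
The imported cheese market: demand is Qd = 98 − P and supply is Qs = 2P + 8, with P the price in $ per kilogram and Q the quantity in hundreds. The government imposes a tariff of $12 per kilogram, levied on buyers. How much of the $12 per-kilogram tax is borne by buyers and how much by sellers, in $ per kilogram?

Before the tax: set 98 − P = 2P + 8 → P* = $30, Q* = 68.
With the tax collected from buyers, demand (in seller-price terms) shifts: Qd = 98 − (P + 12).
Solving gives Q = 60 with buyers paying $38 and sellers receiving $26 (the $12 wedge).
Burden on buyers: $8; on sellers: $4. (They sum to $12.)

Buyers bear $8 per kilogram; sellers bear $4 per kilogram.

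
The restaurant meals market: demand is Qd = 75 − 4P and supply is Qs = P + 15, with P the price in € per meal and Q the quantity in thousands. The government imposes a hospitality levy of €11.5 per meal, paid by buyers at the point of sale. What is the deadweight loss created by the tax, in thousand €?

Before the tax: set 75 − 4P = P + 15 → P* = €12, Q* = 27.
With the tax collected from buyers, demand (in seller-price terms) shifts: Qd = 75 − 4(P + 11.5).
Solving gives Q = 17.8 with buyers paying €14.3 and suppliers receiving €2.8 (the €11.5 wedge).
Quantity falls by |ΔQ| = |27 − 17.8| = 9.2.
DWL = ½ · t · |ΔQ| = ½ · 11.5 · 9.2 = €52.9.

Deadweight loss = €52.9 thousand.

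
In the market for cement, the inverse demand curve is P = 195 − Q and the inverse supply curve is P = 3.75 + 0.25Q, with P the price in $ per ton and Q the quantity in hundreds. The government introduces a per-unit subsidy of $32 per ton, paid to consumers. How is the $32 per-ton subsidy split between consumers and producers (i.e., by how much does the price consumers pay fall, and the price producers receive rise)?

Inverting to Q(P) form: Qd = 195 − P; Qs = 4P − 15.
Before the subsidy: set 195 − P = 4P − 15 → P* = $42, Q* = 153.
With a per-unit subsidy paid to consumers, each effectively pays P − 32, so demand becomes Qd = 195 − (P − 32).
New equilibrium: consumers pay $16.4, producers receive $48.4, Q = 178.6. (Wedge: Pb − Ps = −32.)
Gain to consumers: $25.6; to producers: $6.4. (They sum to $32.)

Consumers gain $25.6 per ton; producers gain $6.4 per ton.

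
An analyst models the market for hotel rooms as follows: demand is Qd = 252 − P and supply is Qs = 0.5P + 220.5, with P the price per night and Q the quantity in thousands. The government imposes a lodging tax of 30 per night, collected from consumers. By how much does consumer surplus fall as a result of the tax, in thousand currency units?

Consumer surplus falls by 2260 thousand.

Without the tax, 252 − P = 0.5P + 220.5 gives 1.5P = 31.5, so P* = 21 and Q* = 231.
With the tax collected from consumers, demand (in seller-price terms) shifts: Qd = 252 − (P + 30).
New equilibrium: consumers pay 31, producers receive 1, Q = 221. (Wedge: Pb − Ps = 30.)
ΔCS is the trapezoid between Q = 221 and Q = 231 of height 10: ½ · (231 + 221) · 10 = 2260.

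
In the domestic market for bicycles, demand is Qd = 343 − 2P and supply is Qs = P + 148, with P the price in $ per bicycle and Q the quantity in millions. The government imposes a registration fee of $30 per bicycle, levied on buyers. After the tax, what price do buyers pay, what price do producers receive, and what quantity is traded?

Without the tax, 343 − 2P = P + 148 gives 3P = 195, so P* = $65 and Q* = 213.
With the tax collected from buyers, demand (in seller-price terms) shifts: Qd = 343 − 2(P + 30).
New equilibrium: buyers pay $75, producers receive $45, Q = 193. (Wedge: Pb − Ps = 30.)
The less price-elastic side of the market bears the larger share of a per-unit tax.

Buyers pay $75; producers receive $45; quantity = 193.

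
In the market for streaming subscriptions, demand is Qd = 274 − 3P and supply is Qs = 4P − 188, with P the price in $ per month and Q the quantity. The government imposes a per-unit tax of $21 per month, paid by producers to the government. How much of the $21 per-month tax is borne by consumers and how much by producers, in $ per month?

Consumers bear $12 per month; producers bear $9 per month.

Without the tax, 274 − 3P = 4P − 188 gives 7P = 462, so P* = $66 and Q* = 76.
With the tax collected from producers, supply shifts: Qs = 4(P − 21) − 188.
New equilibrium: consumers pay $78, producers receive $57, Q = 40. (Wedge: Pb − Ps = 21.)
Burden on consumers: $12; on producers: $9. (They sum to $21.)
The less price-elastic side of the market bears the larger share of a per-unit tax.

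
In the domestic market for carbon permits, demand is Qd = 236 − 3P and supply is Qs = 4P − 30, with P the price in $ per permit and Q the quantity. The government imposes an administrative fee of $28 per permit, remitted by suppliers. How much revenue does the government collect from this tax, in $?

Tax revenue = $2072.

Before the tax: set 236 − 3P = 4P − 30 → P* = $38, Q* = 122.
With the tax collected from suppliers, supply shifts: Qs = 4(P − 28) − 30.
New equilibrium: buyers pay $54, suppliers receive $26, Q = 74. (Wedge: Pb − Ps = 28.)
Revenue = t · Q = 28 · 74 = $2072.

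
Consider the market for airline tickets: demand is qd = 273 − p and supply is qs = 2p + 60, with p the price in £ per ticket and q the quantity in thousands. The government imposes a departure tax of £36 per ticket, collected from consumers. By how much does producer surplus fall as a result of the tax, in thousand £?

Without the tax, 273 − p = 2p + 60 gives 3p = 213, so p* = £71 and q* = 202.
With the tax collected from consumers, demand (in seller-price terms) shifts: qd = 273 − (p + 36).
Solving gives q = 178 with consumers paying £95 and producers receiving £59 (the £36 wedge).
ΔPS is the trapezoid between Q = 178 and Q = 202 of height £12: ½ · (202 + 178) · 12 = £2280.

Producer surplus falls by £2280 thousand.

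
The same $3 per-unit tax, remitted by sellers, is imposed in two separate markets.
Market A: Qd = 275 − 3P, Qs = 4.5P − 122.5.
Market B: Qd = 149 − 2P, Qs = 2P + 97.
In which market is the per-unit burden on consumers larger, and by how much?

Market A, by $0.3.

Market A: pre-tax P* = $53, Q* = 116; post-tax Q = 110.6; per-unit burden on consumers = $1.8.
Market B: pre-tax P* = $13, Q* = 123; post-tax Q = 120; per-unit burden on consumers = $1.5.
Difference: $1.8 vs $1.5 → market A is larger by $0.3.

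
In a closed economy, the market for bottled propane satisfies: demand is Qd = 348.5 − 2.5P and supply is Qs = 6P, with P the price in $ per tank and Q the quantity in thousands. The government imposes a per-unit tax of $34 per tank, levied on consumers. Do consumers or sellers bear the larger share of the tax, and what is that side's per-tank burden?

Without the tax, 348.5 − 2.5P = 6P gives 8.5P = 348.5, so P* = $41 and Q* = 246.
With the tax collected from consumers, demand (in seller-price terms) shifts: Qd = 348.5 − 2.5(P + 34).
Solving gives Q = 186 with consumers paying $65 and sellers receiving $31 (the $34 wedge).
Per-tank burden: consumers $24, sellers $10.
Consumers take the larger share because demand is less price-elastic here (demand slope 2.5 vs supply slope 6).

Consumers bear the larger share: $24 per tank.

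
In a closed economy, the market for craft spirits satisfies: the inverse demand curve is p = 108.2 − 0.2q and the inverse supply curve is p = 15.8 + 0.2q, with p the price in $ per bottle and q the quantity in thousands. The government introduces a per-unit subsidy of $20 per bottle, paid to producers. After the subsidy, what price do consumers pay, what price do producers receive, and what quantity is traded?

Inverting to q(p) form: qd = 541 − 5p; qs = 5p − 79.
Before the subsidy: set 541 − 5p = 5p − 79 → p* = $62, q* = 231.
With a per-unit subsidy paid to producers, each receives p + 20 per unit sold, so supply becomes qs = 5(p + 20) − 79.
New equilibrium: consumers pay $52, producers receive $72, q = 281. (Wedge: pb − ps = −20.)

Consumers pay $52; producers receive $72; quantity = 281.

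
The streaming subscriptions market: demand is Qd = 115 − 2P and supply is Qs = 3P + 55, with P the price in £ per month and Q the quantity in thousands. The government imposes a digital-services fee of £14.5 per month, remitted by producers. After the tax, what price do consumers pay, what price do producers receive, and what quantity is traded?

Without the tax, 115 − 2P = 3P + 55 gives 5P = 60, so P* = £12 and Q* = 91.
With the tax collected from producers, supply shifts: Qs = 3(P − 14.5) + 55.
Solving gives Q = 73.6 with consumers paying £20.7 and producers receiving £6.2 (the £14.5 wedge).

Consumers pay £20.7; producers receive £6.2; quantity = 73.6.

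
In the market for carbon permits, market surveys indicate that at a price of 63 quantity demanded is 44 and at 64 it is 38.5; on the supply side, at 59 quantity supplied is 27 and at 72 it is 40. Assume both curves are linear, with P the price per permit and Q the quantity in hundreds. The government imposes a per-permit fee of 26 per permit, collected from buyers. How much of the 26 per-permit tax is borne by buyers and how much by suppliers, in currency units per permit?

Demand slope: (38.5 − 44)/(64 − 63) = -5.5, so Qd = 390.5 − 5.5P.
Supply slope: (40 − 27)/(72 − 59) = 1, so Qs = P − 32.
Before the tax: set 390.5 − 5.5P = P − 32 → P* = 65, Q* = 33.
With the tax collected from buyers, demand (in seller-price terms) shifts: Qd = 390.5 − 5.5(P + 26).
New equilibrium: buyers pay 69, suppliers receive 43, Q = 11. (Wedge: Pb − Ps = 26.)
Burden on buyers: 4; on suppliers: 22. (They sum to 26.)

Buyers bear 4 per permit; suppliers bear 22 per permit.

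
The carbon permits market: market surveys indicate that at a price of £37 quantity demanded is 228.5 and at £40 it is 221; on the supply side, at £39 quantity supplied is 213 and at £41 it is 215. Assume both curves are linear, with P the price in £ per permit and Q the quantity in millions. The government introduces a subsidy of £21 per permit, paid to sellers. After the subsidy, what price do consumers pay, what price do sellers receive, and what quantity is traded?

Demand slope: (221 − 228.5)/(40 − 37) = -2.5, so Qd = 321 − 2.5P.
Supply slope: (215 − 213)/(41 − 39) = 1, so Qs = P + 174.
Without the subsidy, 321 − 2.5P = P + 174 gives 3.5P = 147, so P* = £42 and Q* = 216.
With a per-unit subsidy paid to sellers, each receives P + 21 per unit sold, so supply becomes Qs = (P + 21) + 174.
New equilibrium: consumers pay £36, sellers receive £57, Q = 231. (Wedge: Pb − Ps = −21.)

Consumers pay £36; sellers receive £57; quantity = 231.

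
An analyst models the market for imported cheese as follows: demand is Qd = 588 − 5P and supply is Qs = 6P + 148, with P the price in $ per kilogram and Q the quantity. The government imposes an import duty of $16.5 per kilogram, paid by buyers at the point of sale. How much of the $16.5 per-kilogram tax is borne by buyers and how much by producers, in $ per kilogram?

Buyers bear $9 per kilogram; producers bear $7.5 per kilogram.

Without the tax, 588 − 5P = 6P + 148 gives 11P = 440, so P* = $40 and Q* = 388.
With the tax collected from buyers, demand (in seller-price terms) shifts: Qd = 588 − 5(P + 16.5).
New equilibrium: buyers pay $49, producers receive $32.5, Q = 343. (Wedge: Pb − Ps = 16.5.)
Burden on buyers: $9; on producers: $7.5. (They sum to $16.5.)
The less price-elastic side of the market bears the larger share of a per-unit tax.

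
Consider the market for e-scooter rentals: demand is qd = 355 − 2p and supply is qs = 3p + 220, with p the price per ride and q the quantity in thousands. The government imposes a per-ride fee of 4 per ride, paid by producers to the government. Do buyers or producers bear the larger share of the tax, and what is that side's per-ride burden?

Without the tax, 355 − 2p = 3p + 220 gives 5p = 135, so p* = 27 and q* = 301.
With the tax collected from producers, supply shifts: qs = 3(p − 4) + 220.
New equilibrium: buyers pay 29.4, producers receive 25.4, q = 296.2. (Wedge: pb − ps = 4.)
Per-ride burden: buyers 2.4, producers 1.6.
Buyers take the larger share because demand is less price-elastic here (demand slope 2 vs supply slope 3).

Buyers bear the larger share: 2.4 per ride.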